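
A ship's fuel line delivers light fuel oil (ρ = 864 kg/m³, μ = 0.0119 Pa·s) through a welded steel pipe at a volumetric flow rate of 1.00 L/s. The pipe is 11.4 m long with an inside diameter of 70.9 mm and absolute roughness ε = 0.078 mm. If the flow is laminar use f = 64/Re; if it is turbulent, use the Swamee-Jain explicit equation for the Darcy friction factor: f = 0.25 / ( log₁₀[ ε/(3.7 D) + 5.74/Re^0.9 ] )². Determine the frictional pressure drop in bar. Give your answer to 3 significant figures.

Q = 1.00 L/s = 1.00/1000 = 0.001 m³/s.
Cross-sectional area A = πD²/4 = π(0.0709)²/4 = 0.003948 m²; mean velocity V = Q/A = 0.001/0.003948 = 0.2533 m/s.
Reynolds number Re = ρVD/μ = 864 · 0.2533 · 0.0709 / 0.0119 = 1304.
Re < 2300 → laminar flow, so f = 64/Re = 64/1304 = 0.04909 (the turbulent correlation is not needed).
Darcy-Weisbach: ΔP = f(L/D)(ρV²/2) = 0.04909·(11.4/0.0709)·(864·0.2533²/2) = 0.04909·160.8·27.72 = 218.7 Pa.
ΔP = 218.7 Pa = 0.00219 bar.

ΔP ≈ 0.00219 bar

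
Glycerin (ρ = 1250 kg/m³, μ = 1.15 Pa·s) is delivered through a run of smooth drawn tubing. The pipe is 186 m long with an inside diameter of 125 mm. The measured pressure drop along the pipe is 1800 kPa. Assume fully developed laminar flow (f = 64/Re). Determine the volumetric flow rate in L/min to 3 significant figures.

For laminar flow, f = 64/Re with Re = ρVD/μ, so Darcy-Weisbach reduces to ΔP = 32μLV/D². Solving for V: V = ΔP·D²/(32μL) = 1.8e+06·(0.125)²/(32·1.15·186) = 4.109 m/s.
Check: Re = ρVD/μ = 1250·4.109·0.125/1.15 = 558.3 < 2300, so the laminar assumption holds.
Q = V·A = 4.109·(π/4·0.125²) = 0.05042 m³/s = 3030 L/min.

Q ≈ 3030 L/min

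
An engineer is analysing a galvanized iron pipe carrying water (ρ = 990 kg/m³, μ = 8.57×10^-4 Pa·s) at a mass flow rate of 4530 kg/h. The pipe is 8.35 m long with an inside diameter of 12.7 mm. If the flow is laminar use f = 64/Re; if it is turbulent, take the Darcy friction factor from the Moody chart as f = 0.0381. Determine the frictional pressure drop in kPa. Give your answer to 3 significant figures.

ṁ = 4530 kg/h = 4530/3600 = 1.258 kg/s.
A = πD²/4 = π(0.0127)²/4 = 0.0001267 m²; mean velocity V = ṁ/(ρA) = 1.258/(990 · 0.0001267) = 10.03 m/s.
Reynolds number Re = ρVD/μ = 990 · 10.03 · 0.0127 / 0.000857 = 1.472e+05.
Re > 4000 → turbulent; use the Moody-chart value f = 0.0381.
Darcy-Weisbach: ΔP = f(L/D)(ρV²/2) = 0.0381·(8.35/0.0127)·(990·10.03²/2) = 0.0381·657.5·4.983e+04 = 1.248e+06 Pa.
ΔP = 1.248e+06 Pa = 1250 kPa.

ΔP ≈ 1250 kPa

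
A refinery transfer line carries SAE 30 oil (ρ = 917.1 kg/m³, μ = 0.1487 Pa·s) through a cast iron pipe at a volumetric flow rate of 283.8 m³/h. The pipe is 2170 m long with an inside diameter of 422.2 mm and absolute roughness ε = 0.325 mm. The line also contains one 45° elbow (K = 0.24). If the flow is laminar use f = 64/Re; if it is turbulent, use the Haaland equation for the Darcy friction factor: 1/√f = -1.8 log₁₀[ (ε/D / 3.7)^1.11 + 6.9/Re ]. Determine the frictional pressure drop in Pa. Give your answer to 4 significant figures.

Q = 283.8 m³/h = 283.8/3600 = 0.07883 m³/s.
Cross-sectional area A = πD²/4 = π(0.4222)²/4 = 0.14 m²; mean velocity V = Q/A = 0.07883/0.14 = 0.5631 m/s.
Reynolds number Re = ρVD/μ = 917.1 · 0.5631 · 0.4222 / 0.149 = 1466.
Re < 2300 → laminar flow, so f = 64/Re = 64/1466 = 0.04365 (the turbulent correlation is not needed).
Total minor-loss coefficient ΣK = 1·0.24 = 0.24.
ΔP = [f·L/D + ΣK]·(ρV²/2) = [0.04365·2170/0.4222 + 0.24]·(917.1·0.5631²/2) = [224.3 + 0.24]·145.4 = 3.265e+04 Pa.

ΔP ≈ 32650 Pa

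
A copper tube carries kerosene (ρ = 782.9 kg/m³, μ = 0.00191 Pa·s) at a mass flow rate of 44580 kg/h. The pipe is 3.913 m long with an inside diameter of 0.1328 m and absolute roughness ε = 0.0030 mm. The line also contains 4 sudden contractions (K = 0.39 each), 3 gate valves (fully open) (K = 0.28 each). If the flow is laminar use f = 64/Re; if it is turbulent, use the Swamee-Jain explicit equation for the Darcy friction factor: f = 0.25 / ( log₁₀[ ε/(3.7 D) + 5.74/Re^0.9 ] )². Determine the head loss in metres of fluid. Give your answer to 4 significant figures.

h_f ≈ 0.1985 m

ṁ = 44580 kg/h = 44580/3600 = 12.38 kg/s.
A = πD²/4 = π(0.1328)²/4 = 0.01385 m²; mean velocity V = ṁ/(ρA) = 12.38/(782.9 · 0.01385) = 1.142 m/s.
Reynolds number Re = ρVD/μ = 782.9 · 1.142 · 0.1328 / 0.00191 = 6.216e+04.
Re > 4000 → turbulent. Relative roughness ε/D = 3e-06/0.1328 = 2.26e-05. Swamee-Jain: f = 0.25/(log₁₀[2.26e-05/3.7 + 5.74/6.216e+04^0.9])² = 0.25/(log₁₀[6.11e-06 + 0.000278])² = 0.25/(-3.546)² = 0.01988.
Total minor-loss coefficient ΣK = 4·0.39 + 3·0.28 = 2.4.
ΔP = [f·L/D + ΣK]·(ρV²/2) = [0.01988·3.913/0.1328 + 2.4]·(782.9·1.142²/2) = [0.5859 + 2.4]·510.5 = 1524 Pa.
Head loss h_f = ΔP/(ρg) = 1524/(782.9·9.81) = 0.1985 m.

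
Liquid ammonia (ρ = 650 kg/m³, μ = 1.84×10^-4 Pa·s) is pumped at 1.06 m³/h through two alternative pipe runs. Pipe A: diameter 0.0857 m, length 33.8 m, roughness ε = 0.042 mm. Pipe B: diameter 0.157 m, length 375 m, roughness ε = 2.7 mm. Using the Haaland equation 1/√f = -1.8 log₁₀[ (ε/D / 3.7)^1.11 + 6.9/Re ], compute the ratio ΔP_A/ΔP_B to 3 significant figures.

ΔP_A/ΔP_B ≈ 1.04

Pipe A: V = Q/A = 0.0002944/0.005768 = 0.05104 m/s; Re = 1.545e+04; ε/D = 0.00049; Haaland → f = 0.02827; ΔP_A = f(L/D)(ρV²/2) = 9.44 Pa.
Pipe B: V = Q/A = 0.0002944/0.01936 = 0.01521 m/s; Re = 8435; ε/D = 0.0172; Haaland → f = 0.05061; ΔP_B = f(L/D)(ρV²/2) = 9.088 Pa.
ΔP_A/ΔP_B = 9.44/9.088 = 1.04.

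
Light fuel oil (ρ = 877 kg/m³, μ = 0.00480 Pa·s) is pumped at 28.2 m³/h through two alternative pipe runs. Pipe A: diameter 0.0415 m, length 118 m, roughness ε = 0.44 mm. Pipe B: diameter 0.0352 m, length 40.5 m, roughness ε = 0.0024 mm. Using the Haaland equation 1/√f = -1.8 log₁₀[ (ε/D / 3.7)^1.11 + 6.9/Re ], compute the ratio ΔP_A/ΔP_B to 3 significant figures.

Pipe A: V = Q/A = 0.007833/0.001353 = 5.791 m/s; Re = 4.391e+04; ε/D = 0.0106; Haaland → f = 0.03995; ΔP_A = f(L/D)(ρV²/2) = 1.671e+06 Pa.
Pipe B: V = Q/A = 0.007833/0.0009731 = 8.05 m/s; Re = 5.177e+04; ε/D = 6.82e-05; Haaland → f = 0.02074; ΔP_B = f(L/D)(ρV²/2) = 6.781e+05 Pa.
ΔP_A/ΔP_B = 1.671e+06/6.781e+05 = 2.46.

ΔP_A/ΔP_B ≈ 2.46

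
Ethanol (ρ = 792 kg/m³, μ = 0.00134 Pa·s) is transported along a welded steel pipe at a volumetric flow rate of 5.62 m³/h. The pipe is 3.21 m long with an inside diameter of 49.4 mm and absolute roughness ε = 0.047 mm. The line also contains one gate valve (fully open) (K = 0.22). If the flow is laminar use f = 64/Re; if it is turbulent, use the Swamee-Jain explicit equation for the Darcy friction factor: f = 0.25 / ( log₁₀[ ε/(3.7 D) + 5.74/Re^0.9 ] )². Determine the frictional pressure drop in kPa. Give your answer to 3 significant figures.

ΔP ≈ 0.520 kPa

Q = 5.62 m³/h = 5.62/3600 = 0.001561 m³/s.
Cross-sectional area A = πD²/4 = π(0.0494)²/4 = 0.001917 m²; mean velocity V = Q/A = 0.001561/0.001917 = 0.8145 m/s.
Reynolds number Re = ρVD/μ = 792 · 0.8145 · 0.0494 / 0.00134 = 2.378e+04.
Re > 4000 → turbulent. Relative roughness ε/D = 4.7e-05/0.0494 = 0.000951. Swamee-Jain: f = 0.25/(log₁₀[0.000951/3.7 + 5.74/2.378e+04^0.9])² = 0.25/(log₁₀[0.000257 + 0.000661])² = 0.25/(-3.037)² = 0.0271.
Total minor-loss coefficient ΣK = 1·0.22 = 0.22.
ΔP = [f·L/D + ΣK]·(ρV²/2) = [0.0271·3.21/0.0494 + 0.22]·(792·0.8145²/2) = [1.761 + 0.22]·262.7 = 520.5 Pa.
ΔP = 520.5 Pa = 0.520 kPa.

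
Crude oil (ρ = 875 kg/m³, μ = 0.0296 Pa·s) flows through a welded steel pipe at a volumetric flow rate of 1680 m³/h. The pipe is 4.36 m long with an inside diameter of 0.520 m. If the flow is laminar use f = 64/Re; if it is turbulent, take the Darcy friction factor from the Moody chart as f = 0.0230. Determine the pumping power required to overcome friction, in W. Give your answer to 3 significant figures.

Q = 1680 m³/h = 1680/3600 = 0.4667 m³/s.
Cross-sectional area A = πD²/4 = π(0.52)²/4 = 0.2124 m²; mean velocity V = Q/A = 0.4667/0.2124 = 2.197 m/s.
Reynolds number Re = ρVD/μ = 875 · 2.197 · 0.52 / 0.0296 = 3.378e+04.
Re > 4000 → turbulent; use the Moody-chart value f = 0.0230.
Darcy-Weisbach: ΔP = f(L/D)(ρV²/2) = 0.023·(4.36/0.52)·(875·2.197²/2) = 0.023·8.385·2113 = 407.4 Pa.
Pumping power P = QΔP = 0.4667·407.4 = 190.1 W = 190 W.

P ≈ 190 W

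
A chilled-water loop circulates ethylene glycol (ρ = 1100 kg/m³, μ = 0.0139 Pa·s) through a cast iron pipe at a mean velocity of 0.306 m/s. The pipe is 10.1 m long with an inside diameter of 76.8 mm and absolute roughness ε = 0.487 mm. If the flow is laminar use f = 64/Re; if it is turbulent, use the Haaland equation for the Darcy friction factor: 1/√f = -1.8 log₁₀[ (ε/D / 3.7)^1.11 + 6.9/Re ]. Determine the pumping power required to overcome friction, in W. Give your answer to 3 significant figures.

Reynolds number Re = ρVD/μ = 1100 · 0.306 · 0.0768 / 0.0139 = 1860.
Re < 2300 → laminar flow, so f = 64/Re = 64/1860 = 0.03441 (the turbulent correlation is not needed).
Darcy-Weisbach: ΔP = f(L/D)(ρV²/2) = 0.03441·(10.1/0.0768)·(1100·0.306²/2) = 0.03441·131.5·51.5 = 233.1 Pa.
Q = V·A = 0.306·0.004632 = 0.001418 m³/s.
Pumping power P = QΔP = 0.001418·233.1 = 0.3304 W = 0.330 W.

P ≈ 0.330 W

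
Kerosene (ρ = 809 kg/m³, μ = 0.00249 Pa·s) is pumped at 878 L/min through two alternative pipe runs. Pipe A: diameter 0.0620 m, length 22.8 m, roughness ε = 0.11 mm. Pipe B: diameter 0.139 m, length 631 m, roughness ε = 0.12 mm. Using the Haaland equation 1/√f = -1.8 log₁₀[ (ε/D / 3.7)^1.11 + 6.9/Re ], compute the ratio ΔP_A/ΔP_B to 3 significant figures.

Pipe A: V = Q/A = 0.01463/0.003019 = 4.847 m/s; Re = 9.764e+04; ε/D = 0.00177; Haaland → f = 0.0244; ΔP_A = f(L/D)(ρV²/2) = 8.526e+04 Pa.
Pipe B: V = Q/A = 0.01463/0.01517 = 0.9643 m/s; Re = 4.355e+04; ε/D = 0.000863; Haaland → f = 0.02382; ΔP_B = f(L/D)(ρV²/2) = 4.068e+04 Pa.
ΔP_A/ΔP_B = 8.526e+04/4.068e+04 = 2.10.

ΔP_A/ΔP_B ≈ 2.10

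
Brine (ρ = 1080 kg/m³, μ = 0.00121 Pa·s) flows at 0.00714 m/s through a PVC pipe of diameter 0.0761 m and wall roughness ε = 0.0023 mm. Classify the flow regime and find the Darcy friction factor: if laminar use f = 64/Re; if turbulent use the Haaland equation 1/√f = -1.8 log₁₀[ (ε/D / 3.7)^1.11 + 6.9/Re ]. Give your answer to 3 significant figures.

Re = ρVD/μ = 1080·0.00714·0.0761/0.00121 = 485.
Re < 2300 → laminar, so f = 64/Re = 0.132 (roughness is irrelevant in laminar flow).

f ≈ 0.132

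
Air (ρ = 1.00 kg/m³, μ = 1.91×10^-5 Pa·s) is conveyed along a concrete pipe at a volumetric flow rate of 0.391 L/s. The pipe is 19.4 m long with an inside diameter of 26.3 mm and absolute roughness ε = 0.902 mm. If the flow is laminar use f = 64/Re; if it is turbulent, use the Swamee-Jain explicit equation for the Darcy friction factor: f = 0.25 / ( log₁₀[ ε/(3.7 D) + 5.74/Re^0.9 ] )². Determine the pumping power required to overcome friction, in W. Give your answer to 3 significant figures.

Q = 0.391 L/s = 0.391/1000 = 0.000391 m³/s.
Cross-sectional area A = πD²/4 = π(0.0263)²/4 = 0.0005433 m²; mean velocity V = Q/A = 0.000391/0.0005433 = 0.7197 m/s.
Reynolds number Re = ρVD/μ = 1 · 0.7197 · 0.0263 / 1.91e-05 = 991.1.
Re < 2300 → laminar flow, so f = 64/Re = 64/991.1 = 0.06458 (the turbulent correlation is not needed).
Darcy-Weisbach: ΔP = f(L/D)(ρV²/2) = 0.06458·(19.4/0.0263)·(1·0.7197²/2) = 0.06458·737.6·0.259 = 12.34 Pa.
Pumping power P = QΔP = 0.000391·12.34 = 0.004824 W = 0.00482 W.

P ≈ 0.00482 W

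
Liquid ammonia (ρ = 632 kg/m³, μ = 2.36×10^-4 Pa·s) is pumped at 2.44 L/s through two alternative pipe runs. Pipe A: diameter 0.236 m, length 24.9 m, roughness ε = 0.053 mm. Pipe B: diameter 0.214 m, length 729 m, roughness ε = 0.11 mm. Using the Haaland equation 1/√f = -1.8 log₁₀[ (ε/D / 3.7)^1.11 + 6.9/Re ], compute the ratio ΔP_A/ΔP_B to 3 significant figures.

ΔP_A/ΔP_B ≈ 0.0206

Pipe A: V = Q/A = 0.00244/0.04374 = 0.05578 m/s; Re = 3.525e+04; ε/D = 0.000225; Haaland → f = 0.02299; ΔP_A = f(L/D)(ρV²/2) = 2.384 Pa.
Pipe B: V = Q/A = 0.00244/0.03597 = 0.06784 m/s; Re = 3.888e+04; ε/D = 0.000514; Haaland → f = 0.02331; ΔP_B = f(L/D)(ρV²/2) = 115.5 Pa.
ΔP_A/ΔP_B = 2.384/115.5 = 0.0206.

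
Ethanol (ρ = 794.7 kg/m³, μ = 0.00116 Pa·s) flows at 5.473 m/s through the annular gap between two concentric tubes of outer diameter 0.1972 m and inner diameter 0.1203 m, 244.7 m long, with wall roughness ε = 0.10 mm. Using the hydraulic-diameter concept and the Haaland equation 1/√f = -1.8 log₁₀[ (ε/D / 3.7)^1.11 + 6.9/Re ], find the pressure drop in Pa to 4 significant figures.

ΔP ≈ 823100 Pa

Hydraulic diameter D_h = 4A/P = D_o - D_i = 0.1972 - 0.1203 = 0.0769 m.
Re = ρVD_h/μ = 794.7·5.473·0.0769/0.00116 = 2.883e+05.
ε/D_h = 0.0001/0.0769 = 0.0013; Haaland gives 1/√f = -1.8 log₁₀[0.000147+2.39e-05] = 6.783, so f = 0.02173.
ΔP = f(L/D_h)(ρV²/2) = 0.02173·244.7/0.0769·1.19e+04 = 8.231e+05 Pa.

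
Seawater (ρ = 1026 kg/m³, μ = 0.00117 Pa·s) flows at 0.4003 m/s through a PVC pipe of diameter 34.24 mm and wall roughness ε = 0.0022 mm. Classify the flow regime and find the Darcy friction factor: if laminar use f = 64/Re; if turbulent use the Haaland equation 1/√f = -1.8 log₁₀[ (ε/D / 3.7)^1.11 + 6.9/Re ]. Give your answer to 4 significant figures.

Re = ρVD/μ = 1026·0.4003·0.03424/0.00117 = 1.202e+04.
Re > 4000 → turbulent. ε/D = 2.2e-06/0.03424 = 6.43e-05; Haaland: 1/√f = -1.8 log₁₀[5.2e-06 + 0.000574] = 5.827, so f = 0.02945.

f ≈ 0.02945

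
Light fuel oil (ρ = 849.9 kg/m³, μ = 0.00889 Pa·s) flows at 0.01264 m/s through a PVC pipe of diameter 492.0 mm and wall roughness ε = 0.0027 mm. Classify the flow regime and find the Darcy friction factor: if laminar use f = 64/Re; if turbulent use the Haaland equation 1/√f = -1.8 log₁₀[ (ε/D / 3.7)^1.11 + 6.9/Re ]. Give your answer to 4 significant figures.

Re = ρVD/μ = 849.9·0.01264·0.492/0.00889 = 594.5.
Re < 2300 → laminar, so f = 64/Re = 0.1076 (roughness is irrelevant in laminar flow).

f ≈ 0.1076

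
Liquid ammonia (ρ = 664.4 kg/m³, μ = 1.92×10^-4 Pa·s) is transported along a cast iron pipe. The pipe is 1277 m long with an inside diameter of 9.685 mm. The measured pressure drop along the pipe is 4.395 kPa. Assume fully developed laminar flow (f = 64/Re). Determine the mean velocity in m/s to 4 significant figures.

V ≈ 0.05254 m/s

For laminar flow, f = 64/Re with Re = ρVD/μ, so Darcy-Weisbach reduces to ΔP = 32μLV/D². Solving for V: V = ΔP·D²/(32μL) = 4395·(0.009685)²/(32·0.000192·1277) = 0.05254 m/s.
Check: Re = ρVD/μ = 664.4·0.05254·0.009685/0.000192 = 1761 < 2300, so the laminar assumption holds.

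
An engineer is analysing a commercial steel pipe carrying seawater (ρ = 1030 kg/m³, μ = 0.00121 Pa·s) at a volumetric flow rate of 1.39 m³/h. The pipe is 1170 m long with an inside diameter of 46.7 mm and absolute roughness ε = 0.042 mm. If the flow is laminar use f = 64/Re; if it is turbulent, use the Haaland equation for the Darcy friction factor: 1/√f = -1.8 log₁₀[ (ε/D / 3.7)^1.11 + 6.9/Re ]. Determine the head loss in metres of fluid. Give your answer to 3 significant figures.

Q = 1.39 m³/h = 1.39/3600 = 0.0003861 m³/s.
Cross-sectional area A = πD²/4 = π(0.0467)²/4 = 0.001713 m²; mean velocity V = Q/A = 0.0003861/0.001713 = 0.2254 m/s.
Reynolds number Re = ρVD/μ = 1030 · 0.2254 · 0.0467 / 0.00121 = 8961.
Re > 4000 → turbulent. Relative roughness ε/D = 4.2e-05/0.0467 = 0.000899. Haaland: 1/√f = -1.8 log₁₀[(0.000899/3.7)^1.11 + 6.9/8961] = -1.8 log₁₀[9.73e-05 + 0.00077] = 5.511, so f = 0.03292.
Darcy-Weisbach: ΔP = f(L/D)(ρV²/2) = 0.03292·(1170/0.0467)·(1030·0.2254²/2) = 0.03292·2.505e+04·26.17 = 2.158e+04 Pa.
Head loss h_f = ΔP/(ρg) = 2.158e+04/(1030·9.81) = 2.14 m.

h_f ≈ 2.14 m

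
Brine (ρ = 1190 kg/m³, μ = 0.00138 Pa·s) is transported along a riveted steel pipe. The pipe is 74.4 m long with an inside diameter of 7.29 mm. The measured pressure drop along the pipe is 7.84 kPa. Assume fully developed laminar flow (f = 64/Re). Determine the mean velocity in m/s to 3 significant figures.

V ≈ 0.127 m/s

For laminar flow, f = 64/Re with Re = ρVD/μ, so Darcy-Weisbach reduces to ΔP = 32μLV/D². Solving for V: V = ΔP·D²/(32μL) = 7840·(0.00729)²/(32·0.00138·74.4) = 0.1268 m/s.
Check: Re = ρVD/μ = 1190·0.1268·0.00729/0.00138 = 797.2 < 2300, so the laminar assumption holds.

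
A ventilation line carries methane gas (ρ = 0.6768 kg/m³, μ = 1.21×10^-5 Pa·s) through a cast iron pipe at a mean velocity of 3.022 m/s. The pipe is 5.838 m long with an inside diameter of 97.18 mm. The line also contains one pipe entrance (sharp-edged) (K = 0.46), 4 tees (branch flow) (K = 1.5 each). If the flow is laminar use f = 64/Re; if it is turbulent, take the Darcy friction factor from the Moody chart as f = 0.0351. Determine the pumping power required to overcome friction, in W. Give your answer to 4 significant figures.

Reynolds number Re = ρVD/μ = 0.6768 · 3.022 · 0.09718 / 1.21e-05 = 1.643e+04.
Re > 4000 → turbulent; use the Moody-chart value f = 0.0351.
Total minor-loss coefficient ΣK = 1·0.46 + 4·1.5 = 6.46.
ΔP = [f·L/D + ΣK]·(ρV²/2) = [0.0351·5.838/0.09718 + 6.46]·(0.6768·3.022²/2) = [2.109 + 6.46]·3.09 = 26.48 Pa.
Q = V·A = 3.022·0.007417 = 0.02241 m³/s.
Pumping power P = QΔP = 0.02241·26.48 = 0.59356 W = 0.5936 W.

P ≈ 0.5936 W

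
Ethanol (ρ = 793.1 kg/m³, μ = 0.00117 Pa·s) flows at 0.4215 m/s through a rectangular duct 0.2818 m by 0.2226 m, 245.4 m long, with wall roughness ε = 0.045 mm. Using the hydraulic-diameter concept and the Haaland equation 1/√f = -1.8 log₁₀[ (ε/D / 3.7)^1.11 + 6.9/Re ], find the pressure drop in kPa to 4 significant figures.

ΔP ≈ 1.379 kPa

Hydraulic diameter D_h = 4A/P = 4·(0.2818·0.2226)/(2·(0.2818+0.2226)) = 0.2509/1.009 = 0.2487 m.
Re = ρVD_h/μ = 793.1·0.4215·0.2487/0.00117 = 7.107e+04.
ε/D_h = 4.5e-05/0.2487 = 0.000181; Haaland gives 1/√f = -1.8 log₁₀[1.64e-05+9.71e-05] = 7.101, so f = 0.01983.
ΔP = f(L/D_h)(ρV²/2) = 0.01983·245.4/0.2487·70.45 = 1379 Pa.
ΔP = 1.379 kPa.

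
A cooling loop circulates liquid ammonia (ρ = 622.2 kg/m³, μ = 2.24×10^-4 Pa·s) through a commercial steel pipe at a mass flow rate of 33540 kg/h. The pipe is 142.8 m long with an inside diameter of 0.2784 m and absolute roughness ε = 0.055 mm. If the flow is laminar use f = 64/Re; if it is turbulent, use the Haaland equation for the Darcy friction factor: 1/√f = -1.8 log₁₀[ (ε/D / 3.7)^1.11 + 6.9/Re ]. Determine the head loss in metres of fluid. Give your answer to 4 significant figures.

ṁ = 33540 kg/h = 33540/3600 = 9.317 kg/s.
A = πD²/4 = π(0.2784)²/4 = 0.06087 m²; mean velocity V = ṁ/(ρA) = 9.317/(622.2 · 0.06087) = 0.246 m/s.
Reynolds number Re = ρVD/μ = 622.2 · 0.246 · 0.2784 / 0.000224 = 1.902e+05.
Re > 4000 → turbulent. Relative roughness ε/D = 5.5e-05/0.2784 = 0.000198. Haaland: 1/√f = -1.8 log₁₀[(0.000198/3.7)^1.11 + 6.9/1.902e+05] = -1.8 log₁₀[1.81e-05 + 3.63e-05] = 7.676, so f = 0.01697.
Darcy-Weisbach: ΔP = f(L/D)(ρV²/2) = 0.01697·(142.8/0.2784)·(622.2·0.246²/2) = 0.01697·512.9·18.82 = 163.9 Pa.
Head loss h_f = ΔP/(ρg) = 163.9/(622.2·9.81) = 0.02684 m.

h_f ≈ 0.02684 m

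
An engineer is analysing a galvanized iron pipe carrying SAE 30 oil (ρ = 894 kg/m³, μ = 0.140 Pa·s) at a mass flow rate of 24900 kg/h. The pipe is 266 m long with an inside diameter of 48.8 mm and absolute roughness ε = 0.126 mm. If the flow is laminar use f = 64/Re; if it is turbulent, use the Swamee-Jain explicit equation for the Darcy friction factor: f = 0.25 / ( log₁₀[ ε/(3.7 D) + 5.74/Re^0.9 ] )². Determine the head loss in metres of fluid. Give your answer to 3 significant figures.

h_f ≈ 236 m

ṁ = 24900 kg/h = 24900/3600 = 6.917 kg/s.
A = πD²/4 = π(0.0488)²/4 = 0.00187 m²; mean velocity V = ṁ/(ρA) = 6.917/(894 · 0.00187) = 4.136 m/s.
Reynolds number Re = ρVD/μ = 894 · 4.136 · 0.0488 / 0.14 = 1289.
Re < 2300 → laminar flow, so f = 64/Re = 64/1289 = 0.04965 (the turbulent correlation is not needed).
Darcy-Weisbach: ΔP = f(L/D)(ρV²/2) = 0.04965·(266/0.0488)·(894·4.136²/2) = 0.04965·5451·7648 = 2.07e+06 Pa.
Head loss h_f = ΔP/(ρg) = 2.07e+06/(894·9.81) = 236 m.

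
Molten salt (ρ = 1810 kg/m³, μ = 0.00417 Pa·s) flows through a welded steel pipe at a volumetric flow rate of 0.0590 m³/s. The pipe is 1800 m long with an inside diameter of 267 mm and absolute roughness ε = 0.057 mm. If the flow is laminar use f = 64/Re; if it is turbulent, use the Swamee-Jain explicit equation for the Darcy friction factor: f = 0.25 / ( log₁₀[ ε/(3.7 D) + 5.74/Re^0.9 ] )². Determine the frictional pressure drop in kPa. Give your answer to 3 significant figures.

ΔP ≈ 125 kPa

Cross-sectional area A = πD²/4 = π(0.267)²/4 = 0.05599 m²; mean velocity V = Q/A = 0.059/0.05599 = 1.054 m/s.
Reynolds number Re = ρVD/μ = 1810 · 1.054 · 0.267 / 0.00417 = 1.221e+05.
Re > 4000 → turbulent. Relative roughness ε/D = 5.7e-05/0.267 = 0.000213. Swamee-Jain: f = 0.25/(log₁₀[0.000213/3.7 + 5.74/1.221e+05^0.9])² = 0.25/(log₁₀[5.77e-05 + 0.000152])² = 0.25/(-3.679)² = 0.01847.
Darcy-Weisbach: ΔP = f(L/D)(ρV²/2) = 0.01847·(1800/0.267)·(1810·1.054²/2) = 0.01847·6742·1005 = 1.251e+05 Pa.
ΔP = 1.251e+05 Pa = 125 kPa.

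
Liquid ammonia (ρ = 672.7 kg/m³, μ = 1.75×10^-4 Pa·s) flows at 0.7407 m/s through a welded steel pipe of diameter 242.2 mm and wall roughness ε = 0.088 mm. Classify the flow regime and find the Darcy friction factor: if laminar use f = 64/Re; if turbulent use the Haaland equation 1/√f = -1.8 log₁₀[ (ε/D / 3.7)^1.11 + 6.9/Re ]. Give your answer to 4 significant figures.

Re = ρVD/μ = 672.7·0.7407·0.2422/0.000175 = 6.896e+05.
Re > 4000 → turbulent. ε/D = 8.8e-05/0.2422 = 0.000363; Haaland: 1/√f = -1.8 log₁₀[3.56e-05 + 1e-05] = 7.814, so f = 0.01638.

f ≈ 0.01638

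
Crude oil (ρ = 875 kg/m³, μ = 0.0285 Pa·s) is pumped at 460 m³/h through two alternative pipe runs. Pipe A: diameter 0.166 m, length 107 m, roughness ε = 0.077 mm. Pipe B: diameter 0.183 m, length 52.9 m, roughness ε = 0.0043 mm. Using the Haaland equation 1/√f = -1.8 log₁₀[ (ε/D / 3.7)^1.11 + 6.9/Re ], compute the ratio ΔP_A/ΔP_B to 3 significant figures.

ΔP_A/ΔP_B ≈ 3.36

Pipe A: V = Q/A = 0.1278/0.02164 = 5.904 m/s; Re = 3.009e+04; ε/D = 0.000464; Haaland → f = 0.02437; ΔP_A = f(L/D)(ρV²/2) = 2.395e+05 Pa.
Pipe B: V = Q/A = 0.1278/0.0263 = 4.858 m/s; Re = 2.729e+04; ε/D = 2.35e-05; Haaland → f = 0.02389; ΔP_B = f(L/D)(ρV²/2) = 7.131e+04 Pa.
ΔP_A/ΔP_B = 2.395e+05/7.131e+04 = 3.36.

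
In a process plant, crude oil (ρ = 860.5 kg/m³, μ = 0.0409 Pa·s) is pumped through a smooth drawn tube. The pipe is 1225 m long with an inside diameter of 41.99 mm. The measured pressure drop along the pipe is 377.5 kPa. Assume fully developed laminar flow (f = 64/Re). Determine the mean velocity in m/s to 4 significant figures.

V ≈ 0.4151 m/s

For laminar flow, f = 64/Re with Re = ρVD/μ, so Darcy-Weisbach reduces to ΔP = 32μLV/D². Solving for V: V = ΔP·D²/(32μL) = 3.775e+05·(0.04199)²/(32·0.0409·1225) = 0.4151 m/s.
Check: Re = ρVD/μ = 860.5·0.4151·0.04199/0.0409 = 366.8 < 2300, so the laminar assumption holds.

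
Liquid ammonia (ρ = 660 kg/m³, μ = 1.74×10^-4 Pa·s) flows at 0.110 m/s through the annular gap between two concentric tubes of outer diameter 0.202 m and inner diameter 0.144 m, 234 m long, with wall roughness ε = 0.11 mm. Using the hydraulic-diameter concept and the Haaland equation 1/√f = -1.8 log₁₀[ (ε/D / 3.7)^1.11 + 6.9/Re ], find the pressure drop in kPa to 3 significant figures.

Hydraulic diameter D_h = 4A/P = D_o - D_i = 0.202 - 0.144 = 0.058 m.
Re = ρVD_h/μ = 660·0.11·0.058/0.000174 = 2.42e+04.
ε/D_h = 0.00011/0.058 = 0.0019; Haaland gives 1/√f = -1.8 log₁₀[0.000223+0.000285] = 5.93, so f = 0.02844.
ΔP = f(L/D_h)(ρV²/2) = 0.02844·234/0.058·3.993 = 458.2 Pa.
ΔP = 0.458 kPa.

ΔP ≈ 0.458 kPa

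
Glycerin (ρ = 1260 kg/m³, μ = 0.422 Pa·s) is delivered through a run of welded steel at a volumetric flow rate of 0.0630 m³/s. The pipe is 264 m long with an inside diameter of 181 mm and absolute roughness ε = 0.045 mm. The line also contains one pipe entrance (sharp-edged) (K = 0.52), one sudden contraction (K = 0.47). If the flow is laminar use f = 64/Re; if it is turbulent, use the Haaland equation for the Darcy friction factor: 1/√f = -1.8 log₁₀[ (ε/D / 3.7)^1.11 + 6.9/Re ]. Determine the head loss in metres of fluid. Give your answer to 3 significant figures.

h_f ≈ 21.9 m

Cross-sectional area A = πD²/4 = π(0.181)²/4 = 0.02573 m²; mean velocity V = Q/A = 0.063/0.02573 = 2.448 m/s.
Reynolds number Re = ρVD/μ = 1260 · 2.448 · 0.181 / 0.422 = 1323.
Re < 2300 → laminar flow, so f = 64/Re = 64/1323 = 0.04837 (the turbulent correlation is not needed).
Total minor-loss coefficient ΣK = 1·0.52 + 1·0.47 = 0.99.
ΔP = [f·L/D + ΣK]·(ρV²/2) = [0.04837·264/0.181 + 0.99]·(1260·2.448²/2) = [70.55 + 0.99]·3777 = 2.702e+05 Pa.
Head loss h_f = ΔP/(ρg) = 2.702e+05/(1260·9.81) = 21.9 m.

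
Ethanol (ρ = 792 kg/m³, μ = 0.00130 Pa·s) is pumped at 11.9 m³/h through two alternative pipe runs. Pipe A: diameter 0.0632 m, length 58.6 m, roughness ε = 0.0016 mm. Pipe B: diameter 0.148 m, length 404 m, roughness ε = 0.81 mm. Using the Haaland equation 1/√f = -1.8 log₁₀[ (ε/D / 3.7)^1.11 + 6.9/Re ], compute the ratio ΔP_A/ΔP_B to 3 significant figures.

ΔP_A/ΔP_B ≈ 6.27

Pipe A: V = Q/A = 0.003306/0.003137 = 1.054 m/s; Re = 4.057e+04; ε/D = 2.53e-05; Haaland → f = 0.02178; ΔP_A = f(L/D)(ρV²/2) = 8878 Pa.
Pipe B: V = Q/A = 0.003306/0.0172 = 0.1921 m/s; Re = 1.733e+04; ε/D = 0.00547; Haaland → f = 0.03545; ΔP_B = f(L/D)(ρV²/2) = 1415 Pa.
ΔP_A/ΔP_B = 8878/1415 = 6.27.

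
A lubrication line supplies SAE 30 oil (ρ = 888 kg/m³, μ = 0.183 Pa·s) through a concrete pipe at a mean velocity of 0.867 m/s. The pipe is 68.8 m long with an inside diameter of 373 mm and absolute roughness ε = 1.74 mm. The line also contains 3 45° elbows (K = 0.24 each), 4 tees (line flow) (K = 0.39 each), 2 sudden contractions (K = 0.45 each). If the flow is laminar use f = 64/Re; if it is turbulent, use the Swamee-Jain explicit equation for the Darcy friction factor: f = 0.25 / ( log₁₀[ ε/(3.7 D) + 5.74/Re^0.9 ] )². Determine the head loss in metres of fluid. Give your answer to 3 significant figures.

Reynolds number Re = ρVD/μ = 888 · 0.867 · 0.373 / 0.183 = 1569.
Re < 2300 → laminar flow, so f = 64/Re = 64/1569 = 0.04078 (the turbulent correlation is not needed).
Total minor-loss coefficient ΣK = 3·0.24 + 4·0.39 + 2·0.45 = 3.18.
ΔP = [f·L/D + ΣK]·(ρV²/2) = [0.04078·68.8/0.373 + 3.18]·(888·0.867²/2) = [7.523 + 3.18]·333.7 = 3572 Pa.
Head loss h_f = ΔP/(ρg) = 3572/(888·9.81) = 0.410 m.

h_f ≈ 0.410 m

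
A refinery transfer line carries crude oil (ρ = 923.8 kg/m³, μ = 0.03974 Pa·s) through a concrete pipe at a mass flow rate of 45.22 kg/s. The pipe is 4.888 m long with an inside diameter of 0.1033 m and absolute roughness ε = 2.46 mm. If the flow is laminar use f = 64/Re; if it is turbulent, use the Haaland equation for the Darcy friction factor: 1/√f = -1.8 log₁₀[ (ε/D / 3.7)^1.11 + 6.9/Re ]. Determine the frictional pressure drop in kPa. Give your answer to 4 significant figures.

ΔP ≈ 40.69 kPa

A = πD²/4 = π(0.1033)²/4 = 0.008381 m²; mean velocity V = ṁ/(ρA) = 45.22/(923.8 · 0.008381) = 5.841 m/s.
Reynolds number Re = ρVD/μ = 923.8 · 5.841 · 0.1033 / 0.0397 = 1.403e+04.
Re > 4000 → turbulent. Relative roughness ε/D = 0.00246/0.1033 = 0.0238. Haaland: 1/√f = -1.8 log₁₀[(0.0238/3.7)^1.11 + 6.9/1.403e+04] = -1.8 log₁₀[0.00369 + 0.000492] = 4.281, so f = 0.05457.
Darcy-Weisbach: ΔP = f(L/D)(ρV²/2) = 0.05457·(4.888/0.1033)·(923.8·5.841²/2) = 0.05457·47.32·1.576e+04 = 4.069e+04 Pa.
ΔP = 4.069e+04 Pa = 40.69 kPa.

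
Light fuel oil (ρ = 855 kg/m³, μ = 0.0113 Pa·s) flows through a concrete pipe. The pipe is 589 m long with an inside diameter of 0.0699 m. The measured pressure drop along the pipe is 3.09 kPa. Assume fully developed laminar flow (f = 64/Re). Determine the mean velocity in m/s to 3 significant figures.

For laminar flow, f = 64/Re with Re = ρVD/μ, so Darcy-Weisbach reduces to ΔP = 32μLV/D². Solving for V: V = ΔP·D²/(32μL) = 3090·(0.0699)²/(32·0.0113·589) = 0.07089 m/s.
Check: Re = ρVD/μ = 855·0.07089·0.0699/0.0113 = 374.9 < 2300, so the laminar assumption holds.

V ≈ 0.0709 m/s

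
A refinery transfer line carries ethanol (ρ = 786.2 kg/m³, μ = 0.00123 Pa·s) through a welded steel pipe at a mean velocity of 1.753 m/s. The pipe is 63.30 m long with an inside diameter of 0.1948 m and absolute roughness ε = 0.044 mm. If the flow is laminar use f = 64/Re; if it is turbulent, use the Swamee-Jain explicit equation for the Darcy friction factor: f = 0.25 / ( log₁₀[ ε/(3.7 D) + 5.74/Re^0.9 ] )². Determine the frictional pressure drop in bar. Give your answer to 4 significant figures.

ΔP ≈ 0.06721 bar

Reynolds number Re = ρVD/μ = 786.2 · 1.753 · 0.1948 / 0.00123 = 2.183e+05.
Re > 4000 → turbulent. Relative roughness ε/D = 4.4e-05/0.1948 = 0.000226. Swamee-Jain: f = 0.25/(log₁₀[0.000226/3.7 + 5.74/2.183e+05^0.9])² = 0.25/(log₁₀[6.1e-05 + 8.99e-05])² = 0.25/(-3.821)² = 0.01712.
Darcy-Weisbach: ΔP = f(L/D)(ρV²/2) = 0.01712·(63.3/0.1948)·(786.2·1.753²/2) = 0.01712·324.9·1208 = 6721 Pa.
ΔP = 6721 Pa = 0.06721 bar.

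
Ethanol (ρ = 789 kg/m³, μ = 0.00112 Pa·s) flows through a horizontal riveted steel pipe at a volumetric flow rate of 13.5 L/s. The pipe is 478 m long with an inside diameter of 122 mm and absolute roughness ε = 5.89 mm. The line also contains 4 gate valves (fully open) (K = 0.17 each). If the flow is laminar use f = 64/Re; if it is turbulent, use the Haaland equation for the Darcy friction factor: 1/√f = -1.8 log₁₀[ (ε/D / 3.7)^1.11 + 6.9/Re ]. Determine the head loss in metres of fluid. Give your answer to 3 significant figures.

h_f ≈ 18.9 m

Q = 13.5 L/s = 13.5/1000 = 0.0135 m³/s.
Cross-sectional area A = πD²/4 = π(0.122)²/4 = 0.01169 m²; mean velocity V = Q/A = 0.0135/0.01169 = 1.155 m/s.
Reynolds number Re = ρVD/μ = 789 · 1.155 · 0.122 / 0.00112 = 9.925e+04.
Re > 4000 → turbulent. Relative roughness ε/D = 0.00589/0.122 = 0.0483. Haaland: 1/√f = -1.8 log₁₀[(0.0483/3.7)^1.11 + 6.9/9.925e+04] = -1.8 log₁₀[0.0081 + 6.95e-05] = 3.758, so f = 0.07079.
Total minor-loss coefficient ΣK = 4·0.17 = 0.68.
ΔP = [f·L/D + ΣK]·(ρV²/2) = [0.07079·478/0.122 + 0.68]·(789·1.155²/2) = [277.4 + 0.68]·526.1 = 1.463e+05 Pa.
Head loss h_f = ΔP/(ρg) = 1.463e+05/(789·9.81) = 18.9 m.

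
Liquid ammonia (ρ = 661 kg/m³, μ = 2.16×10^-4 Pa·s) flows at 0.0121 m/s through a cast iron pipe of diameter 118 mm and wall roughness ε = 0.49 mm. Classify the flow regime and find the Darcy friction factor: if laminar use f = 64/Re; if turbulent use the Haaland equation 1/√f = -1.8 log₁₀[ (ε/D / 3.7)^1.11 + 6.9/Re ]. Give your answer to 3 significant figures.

f ≈ 0.0431

Re = ρVD/μ = 661·0.0121·0.118/0.000216 = 4369.
Re > 4000 → turbulent. ε/D = 0.00049/0.118 = 0.00415; Haaland: 1/√f = -1.8 log₁₀[0.000532 + 0.00158] = 4.816, so f = 0.04312.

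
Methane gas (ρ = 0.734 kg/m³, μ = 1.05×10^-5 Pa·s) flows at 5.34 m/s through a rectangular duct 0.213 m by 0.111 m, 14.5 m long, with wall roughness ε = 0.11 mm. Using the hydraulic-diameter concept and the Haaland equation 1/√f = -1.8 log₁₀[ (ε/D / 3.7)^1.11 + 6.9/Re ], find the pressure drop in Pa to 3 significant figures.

ΔP ≈ 23.6 Pa

Hydraulic diameter D_h = 4A/P = 4·(0.213·0.111)/(2·(0.213+0.111)) = 0.09457/0.648 = 0.1459 m.
Re = ρVD_h/μ = 0.734·5.34·0.1459/1.05e-05 = 5.448e+04.
ε/D_h = 0.00011/0.1459 = 0.000754; Haaland gives 1/√f = -1.8 log₁₀[8e-05+0.000127] = 6.633, so f = 0.02273.
ΔP = f(L/D_h)(ρV²/2) = 0.02273·14.5/0.1459·10.47 = 23.64 Pa.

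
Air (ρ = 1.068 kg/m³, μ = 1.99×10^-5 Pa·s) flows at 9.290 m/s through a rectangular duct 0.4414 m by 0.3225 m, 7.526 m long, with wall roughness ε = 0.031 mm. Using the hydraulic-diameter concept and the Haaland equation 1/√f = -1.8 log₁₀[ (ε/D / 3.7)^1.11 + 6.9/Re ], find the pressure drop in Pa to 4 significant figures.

ΔP ≈ 15.14 Pa

Hydraulic diameter D_h = 4A/P = 4·(0.4414·0.3225)/(2·(0.4414+0.3225)) = 0.5694/1.528 = 0.3727 m.
Re = ρVD_h/μ = 1.068·9.29·0.3727/1.99e-05 = 1.858e+05.
ε/D_h = 3.1e-05/0.3727 = 8.32e-05; Haaland gives 1/√f = -1.8 log₁₀[6.93e-06+3.71e-05] = 7.841, so f = 0.01627.
ΔP = f(L/D_h)(ρV²/2) = 0.01627·7.526/0.3727·46.09 = 15.14 Pa.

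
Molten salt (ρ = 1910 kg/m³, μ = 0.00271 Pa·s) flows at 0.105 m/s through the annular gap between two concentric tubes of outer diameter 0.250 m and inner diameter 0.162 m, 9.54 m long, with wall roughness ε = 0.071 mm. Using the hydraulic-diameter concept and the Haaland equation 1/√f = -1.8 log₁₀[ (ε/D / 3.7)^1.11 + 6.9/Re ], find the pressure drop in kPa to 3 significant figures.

ΔP ≈ 0.0407 kPa

Hydraulic diameter D_h = 4A/P = D_o - D_i = 0.25 - 0.162 = 0.088 m.
Re = ρVD_h/μ = 1910·0.105·0.088/0.00271 = 6512.
ε/D_h = 7.1e-05/0.088 = 0.000807; Haaland gives 1/√f = -1.8 log₁₀[8.63e-05+0.00106] = 5.294, so f = 0.03569.
ΔP = f(L/D_h)(ρV²/2) = 0.03569·9.54/0.088·10.53 = 40.73 Pa.
ΔP = 0.0407 kPa.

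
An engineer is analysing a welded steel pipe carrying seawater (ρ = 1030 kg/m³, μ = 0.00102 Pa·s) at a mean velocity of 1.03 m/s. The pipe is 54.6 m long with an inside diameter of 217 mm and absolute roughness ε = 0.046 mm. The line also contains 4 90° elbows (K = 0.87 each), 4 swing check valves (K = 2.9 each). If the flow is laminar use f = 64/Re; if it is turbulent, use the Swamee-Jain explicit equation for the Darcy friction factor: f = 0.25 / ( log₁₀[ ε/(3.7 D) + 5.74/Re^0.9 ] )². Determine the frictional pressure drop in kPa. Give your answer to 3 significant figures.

Reynolds number Re = ρVD/μ = 1030 · 1.03 · 0.217 / 0.00102 = 2.257e+05.
Re > 4000 → turbulent. Relative roughness ε/D = 4.6e-05/0.217 = 0.000212. Swamee-Jain: f = 0.25/(log₁₀[0.000212/3.7 + 5.74/2.257e+05^0.9])² = 0.25/(log₁₀[5.73e-05 + 8.72e-05])² = 0.25/(-3.84)² = 0.01695.
Total minor-loss coefficient ΣK = 4·0.87 + 4·2.9 = 15.1.
ΔP = [f·L/D + ΣK]·(ρV²/2) = [0.01695·54.6/0.217 + 15.1]·(1030·1.03²/2) = [4.266 + 15.1]·546.4 = 1.057e+04 Pa.
ΔP = 1.057e+04 Pa = 10.6 kPa.

ΔP ≈ 10.6 kPa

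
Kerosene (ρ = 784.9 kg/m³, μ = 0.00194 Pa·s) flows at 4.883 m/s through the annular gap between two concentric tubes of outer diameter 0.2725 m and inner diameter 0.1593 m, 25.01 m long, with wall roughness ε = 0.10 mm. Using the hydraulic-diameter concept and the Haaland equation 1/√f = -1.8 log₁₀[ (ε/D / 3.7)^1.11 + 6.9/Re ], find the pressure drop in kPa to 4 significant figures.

Hydraulic diameter D_h = 4A/P = D_o - D_i = 0.2725 - 0.1593 = 0.1132 m.
Re = ρVD_h/μ = 784.9·4.883·0.1132/0.00194 = 2.236e+05.
ε/D_h = 0.0001/0.1132 = 0.000883; Haaland gives 1/√f = -1.8 log₁₀[9.54e-05+3.09e-05] = 7.018, so f = 0.0203.
ΔP = f(L/D_h)(ρV²/2) = 0.0203·25.01/0.1132·9357 = 4.198e+04 Pa.
ΔP = 41.98 kPa.

ΔP ≈ 41.98 kPa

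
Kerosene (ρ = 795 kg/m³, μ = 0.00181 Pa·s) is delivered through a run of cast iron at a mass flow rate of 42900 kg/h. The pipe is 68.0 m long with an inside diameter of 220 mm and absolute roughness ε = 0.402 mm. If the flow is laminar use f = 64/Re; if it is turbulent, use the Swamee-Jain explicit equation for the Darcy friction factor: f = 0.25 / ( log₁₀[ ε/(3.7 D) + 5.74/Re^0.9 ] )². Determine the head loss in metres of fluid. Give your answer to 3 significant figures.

h_f ≈ 0.0666 m

ṁ = 42900 kg/h = 42900/3600 = 11.92 kg/s.
A = πD²/4 = π(0.22)²/4 = 0.03801 m²; mean velocity V = ṁ/(ρA) = 11.92/(795 · 0.03801) = 0.3943 m/s.
Reynolds number Re = ρVD/μ = 795 · 0.3943 · 0.22 / 0.00181 = 3.81e+04.
Re > 4000 → turbulent. Relative roughness ε/D = 0.000402/0.22 = 0.00183. Swamee-Jain: f = 0.25/(log₁₀[0.00183/3.7 + 5.74/3.81e+04^0.9])² = 0.25/(log₁₀[0.000494 + 0.000433])² = 0.25/(-3.033)² = 0.02717.
Darcy-Weisbach: ΔP = f(L/D)(ρV²/2) = 0.02717·(68/0.22)·(795·0.3943²/2) = 0.02717·309.1·61.81 = 519.1 Pa.
Head loss h_f = ΔP/(ρg) = 519.1/(795·9.81) = 0.0666 m.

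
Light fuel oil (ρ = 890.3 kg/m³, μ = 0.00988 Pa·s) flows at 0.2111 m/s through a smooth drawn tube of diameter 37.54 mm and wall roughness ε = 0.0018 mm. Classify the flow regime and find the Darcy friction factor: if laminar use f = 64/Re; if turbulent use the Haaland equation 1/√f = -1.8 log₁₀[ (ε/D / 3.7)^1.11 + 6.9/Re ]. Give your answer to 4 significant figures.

Re = ρVD/μ = 890.3·0.2111·0.03754/0.00988 = 714.1.
Re < 2300 → laminar, so f = 64/Re = 0.08962 (roughness is irrelevant in laminar flow).

f ≈ 0.08962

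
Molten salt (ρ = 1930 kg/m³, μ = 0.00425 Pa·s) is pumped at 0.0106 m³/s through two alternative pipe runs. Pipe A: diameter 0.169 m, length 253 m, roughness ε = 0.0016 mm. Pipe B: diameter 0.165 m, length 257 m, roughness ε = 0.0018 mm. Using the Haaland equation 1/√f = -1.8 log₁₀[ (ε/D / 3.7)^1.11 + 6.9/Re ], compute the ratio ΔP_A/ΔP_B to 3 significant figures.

Pipe A: V = Q/A = 0.0106/0.02243 = 0.4725 m/s; Re = 3.627e+04; ε/D = 9.47e-06; Haaland → f = 0.02231; ΔP_A = f(L/D)(ρV²/2) = 7198 Pa.
Pipe B: V = Q/A = 0.0106/0.02138 = 0.4957 m/s; Re = 3.715e+04; ε/D = 1.09e-05; Haaland → f = 0.02219; ΔP_B = f(L/D)(ρV²/2) = 8197 Pa.
ΔP_A/ΔP_B = 7198/8197 = 0.878.

ΔP_A/ΔP_B ≈ 0.878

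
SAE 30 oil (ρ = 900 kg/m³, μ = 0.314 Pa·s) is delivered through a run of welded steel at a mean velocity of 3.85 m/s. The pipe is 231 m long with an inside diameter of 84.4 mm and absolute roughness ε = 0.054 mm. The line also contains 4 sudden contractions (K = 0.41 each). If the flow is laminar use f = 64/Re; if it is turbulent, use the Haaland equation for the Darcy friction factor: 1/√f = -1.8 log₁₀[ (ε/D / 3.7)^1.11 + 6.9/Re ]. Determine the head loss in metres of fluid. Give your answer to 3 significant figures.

h_f ≈ 143 m

Reynolds number Re = ρVD/μ = 900 · 3.85 · 0.0844 / 0.314 = 931.4.
Re < 2300 → laminar flow, so f = 64/Re = 64/931.4 = 0.06872 (the turbulent correlation is not needed).
Total minor-loss coefficient ΣK = 4·0.41 = 1.64.
ΔP = [f·L/D + ΣK]·(ρV²/2) = [0.06872·231/0.0844 + 1.64]·(900·3.85²/2) = [188.1 + 1.64]·6670 = 1.265e+06 Pa.
Head loss h_f = ΔP/(ρg) = 1.265e+06/(900·9.81) = 143 m.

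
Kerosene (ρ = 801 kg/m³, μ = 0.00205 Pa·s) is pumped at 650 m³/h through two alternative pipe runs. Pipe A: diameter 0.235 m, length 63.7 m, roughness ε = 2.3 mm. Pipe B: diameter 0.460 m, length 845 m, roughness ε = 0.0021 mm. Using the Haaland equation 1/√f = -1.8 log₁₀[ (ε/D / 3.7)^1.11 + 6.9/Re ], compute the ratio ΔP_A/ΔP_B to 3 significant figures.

Pipe A: V = Q/A = 0.1806/0.04337 = 4.163 m/s; Re = 3.822e+05; ε/D = 0.00979; Haaland → f = 0.03785; ΔP_A = f(L/D)(ρV²/2) = 7.121e+04 Pa.
Pipe B: V = Q/A = 0.1806/0.1662 = 1.086 m/s; Re = 1.953e+05; ε/D = 4.57e-06; Haaland → f = 0.0156; ΔP_B = f(L/D)(ρV²/2) = 1.354e+04 Pa.
ΔP_A/ΔP_B = 7.121e+04/1.354e+04 = 5.26.

ΔP_A/ΔP_B ≈ 5.26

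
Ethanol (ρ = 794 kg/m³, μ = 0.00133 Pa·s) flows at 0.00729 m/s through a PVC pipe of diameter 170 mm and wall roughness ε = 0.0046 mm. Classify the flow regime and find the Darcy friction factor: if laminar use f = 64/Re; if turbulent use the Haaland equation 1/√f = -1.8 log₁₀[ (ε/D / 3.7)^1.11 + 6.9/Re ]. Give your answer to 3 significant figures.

f ≈ 0.0865

Re = ρVD/μ = 794·0.00729·0.17/0.00133 = 739.9.
Re < 2300 → laminar, so f = 64/Re = 0.0865 (roughness is irrelevant in laminar flow).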